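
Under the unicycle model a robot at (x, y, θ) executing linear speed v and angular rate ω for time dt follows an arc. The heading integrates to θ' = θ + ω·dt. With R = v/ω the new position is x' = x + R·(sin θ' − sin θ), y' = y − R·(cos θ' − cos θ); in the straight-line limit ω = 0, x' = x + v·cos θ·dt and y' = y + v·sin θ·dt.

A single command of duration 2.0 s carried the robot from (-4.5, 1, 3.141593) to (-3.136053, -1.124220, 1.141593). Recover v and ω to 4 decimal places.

v = -1.5000, ω = -1.0000

Δθ = 1.141593 − 3.141593 = -2.000000
ω = Δθ/dt = -2.000000/2.0 = -1.0000
R = −Δy/(cos θ' − cos θ) = 1.5000
v = R·ω = 1.5000·-1.0000 = -1.5000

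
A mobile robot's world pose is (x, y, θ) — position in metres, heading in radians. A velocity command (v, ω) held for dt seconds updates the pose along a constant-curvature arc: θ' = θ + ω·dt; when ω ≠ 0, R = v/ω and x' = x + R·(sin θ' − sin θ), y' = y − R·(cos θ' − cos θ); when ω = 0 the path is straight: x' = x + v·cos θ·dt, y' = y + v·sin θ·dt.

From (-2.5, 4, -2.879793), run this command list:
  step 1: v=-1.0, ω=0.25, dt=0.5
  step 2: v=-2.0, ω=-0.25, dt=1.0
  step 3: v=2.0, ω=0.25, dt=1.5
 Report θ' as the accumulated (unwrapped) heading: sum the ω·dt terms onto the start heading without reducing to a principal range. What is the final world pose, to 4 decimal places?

(-2.9265, 3.7252, -2.6298)

step 1: θ'=-2.7548 (R=-4.0000) → pose (-2.0264, 4.1592, -2.7548)
step 2: θ'=-3.0048 (R=8.0000) → pose (-0.0995, 4.6755, -3.0048)
step 3: θ'=-2.6298 (R=8.0000) → pose (-2.9265, 3.7252, -2.6298)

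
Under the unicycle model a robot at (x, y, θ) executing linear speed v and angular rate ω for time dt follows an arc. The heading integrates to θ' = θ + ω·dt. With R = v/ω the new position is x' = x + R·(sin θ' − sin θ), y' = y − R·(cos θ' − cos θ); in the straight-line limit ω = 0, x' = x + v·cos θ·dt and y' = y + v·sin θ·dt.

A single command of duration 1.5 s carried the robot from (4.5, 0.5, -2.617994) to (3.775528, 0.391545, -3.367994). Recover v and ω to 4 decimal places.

v = 0.5000, ω = -0.5000

Δθ = -3.367994 − -2.617994 = -0.750000
ω = Δθ/dt = -0.750000/1.5 = -0.5000
R = Δx/(sin θ' − sin θ) = -1.0000
v = R·ω = -1.0000·-0.5000 = 0.5000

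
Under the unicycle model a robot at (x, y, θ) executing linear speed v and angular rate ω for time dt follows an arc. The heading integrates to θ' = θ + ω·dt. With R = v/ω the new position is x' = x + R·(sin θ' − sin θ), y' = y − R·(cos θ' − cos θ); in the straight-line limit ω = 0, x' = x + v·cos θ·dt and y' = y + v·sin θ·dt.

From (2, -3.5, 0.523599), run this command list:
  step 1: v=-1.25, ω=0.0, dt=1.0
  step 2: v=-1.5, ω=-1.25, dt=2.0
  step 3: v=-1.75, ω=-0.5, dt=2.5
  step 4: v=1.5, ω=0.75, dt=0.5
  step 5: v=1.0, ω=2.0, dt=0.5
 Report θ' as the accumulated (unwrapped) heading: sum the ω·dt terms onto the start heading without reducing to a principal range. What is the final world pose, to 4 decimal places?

(1.6483, -0.9229, -1.8514)

step 1: θ'=0.5236 (straight) → pose (0.9175, -4.1250, 0.5236)
step 2: θ'=-1.9764 (R=1.2000) → pose (-0.7852, -2.6123, -1.9764)
step 3: θ'=-3.2264 (R=3.5000) → pose (2.7273, -0.5059, -3.2264)
step 4: θ'=-2.8514 (R=2.0000) → pose (1.9856, -0.5823, -2.8514)
step 5: θ'=-1.8514 (R=0.5000) → pose (1.6483, -0.9229, -1.8514)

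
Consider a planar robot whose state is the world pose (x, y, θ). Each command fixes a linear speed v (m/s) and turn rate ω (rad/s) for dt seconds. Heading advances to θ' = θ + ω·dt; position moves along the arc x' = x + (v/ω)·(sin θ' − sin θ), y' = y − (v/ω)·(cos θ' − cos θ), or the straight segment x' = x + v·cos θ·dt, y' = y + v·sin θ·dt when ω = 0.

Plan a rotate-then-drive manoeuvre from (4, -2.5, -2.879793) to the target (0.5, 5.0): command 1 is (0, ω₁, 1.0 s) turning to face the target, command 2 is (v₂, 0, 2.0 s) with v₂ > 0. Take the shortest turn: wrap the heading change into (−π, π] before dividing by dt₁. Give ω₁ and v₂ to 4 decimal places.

ω₁ = -1.3960, v₂ = 4.1382

heading to target = atan2(5−-2.5, 0.5−4) = 2.0074
Δθ = wrap(2.0074 − -2.8798) = -1.3960; ω₁ = Δθ/dt₁ = -1.3960
distance = √((0.5−4)² + (5−-2.5)²) = 8.2765; v₂ = distance/dt₂ = 4.1382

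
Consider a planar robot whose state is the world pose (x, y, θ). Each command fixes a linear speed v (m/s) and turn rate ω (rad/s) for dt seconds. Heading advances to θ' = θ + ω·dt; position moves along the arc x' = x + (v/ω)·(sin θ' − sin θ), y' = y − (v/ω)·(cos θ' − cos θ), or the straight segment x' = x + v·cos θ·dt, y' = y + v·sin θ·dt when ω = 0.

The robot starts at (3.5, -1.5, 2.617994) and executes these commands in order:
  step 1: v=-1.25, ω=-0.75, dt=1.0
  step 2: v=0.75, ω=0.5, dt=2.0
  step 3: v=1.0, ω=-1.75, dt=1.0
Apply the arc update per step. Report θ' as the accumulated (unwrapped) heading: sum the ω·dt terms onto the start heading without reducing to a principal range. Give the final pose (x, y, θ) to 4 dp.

step 1: θ'=1.8680 (R=1.6667) → pose (4.2603, -2.4553, 1.8680)
step 2: θ'=2.8680 (R=1.5000) → pose (3.2313, -1.4504, 2.8680)
step 3: θ'=1.1180 (R=-0.5714) → pose (2.8719, -0.6502, 1.1180)

(2.8719, -0.6502, 1.1180)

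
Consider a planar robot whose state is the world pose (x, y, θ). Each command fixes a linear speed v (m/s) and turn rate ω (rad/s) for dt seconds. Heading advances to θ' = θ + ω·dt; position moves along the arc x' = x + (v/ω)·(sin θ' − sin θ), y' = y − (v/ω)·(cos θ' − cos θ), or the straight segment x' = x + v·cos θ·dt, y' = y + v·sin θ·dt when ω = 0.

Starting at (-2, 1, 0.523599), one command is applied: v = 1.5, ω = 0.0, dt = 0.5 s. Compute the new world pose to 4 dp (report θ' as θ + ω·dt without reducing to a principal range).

(-1.3505, 1.3750, 0.5236)

θ' = 0.5236 + 0.0·0.5 = 0.5236
ω = 0 → straight: x' = -2 + 1.5·cos(0.5236)·0.5 = -1.3505
y' = 1 + 1.5·sin(0.5236)·0.5 = 1.3750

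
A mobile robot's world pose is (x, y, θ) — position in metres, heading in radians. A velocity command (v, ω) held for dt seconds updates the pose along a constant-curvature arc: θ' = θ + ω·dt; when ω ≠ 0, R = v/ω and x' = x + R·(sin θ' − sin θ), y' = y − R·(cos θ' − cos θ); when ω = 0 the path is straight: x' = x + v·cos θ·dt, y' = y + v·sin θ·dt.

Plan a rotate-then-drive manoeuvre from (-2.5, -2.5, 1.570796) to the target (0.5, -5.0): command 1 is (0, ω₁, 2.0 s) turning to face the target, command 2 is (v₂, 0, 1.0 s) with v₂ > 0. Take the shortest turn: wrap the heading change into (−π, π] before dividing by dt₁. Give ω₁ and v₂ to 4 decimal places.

ω₁ = -1.1328, v₂ = 3.9051

heading to target = atan2(-5−-2.5, 0.5−-2.5) = -0.6947
Δθ = wrap(-0.6947 − 1.5708) = -2.2655; ω₁ = Δθ/dt₁ = -1.1328
distance = √((0.5−-2.5)² + (-5−-2.5)²) = 3.9051; v₂ = distance/dt₂ = 3.9051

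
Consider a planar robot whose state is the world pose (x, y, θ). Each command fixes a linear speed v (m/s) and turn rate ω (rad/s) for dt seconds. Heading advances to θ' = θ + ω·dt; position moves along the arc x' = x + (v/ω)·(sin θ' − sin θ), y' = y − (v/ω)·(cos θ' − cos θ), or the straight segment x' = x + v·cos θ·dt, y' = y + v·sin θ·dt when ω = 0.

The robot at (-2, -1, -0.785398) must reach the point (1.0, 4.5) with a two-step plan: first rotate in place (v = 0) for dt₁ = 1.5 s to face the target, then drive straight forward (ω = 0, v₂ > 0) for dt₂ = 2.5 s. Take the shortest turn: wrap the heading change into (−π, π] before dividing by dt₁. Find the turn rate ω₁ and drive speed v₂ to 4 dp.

heading to target = atan2(4.5−-1, 1−-2) = 1.0714
Δθ = wrap(1.0714 − -0.7854) = 1.8568; ω₁ = Δθ/dt₁ = 1.2379
distance = √((1−-2)² + (4.5−-1)²) = 6.2650; v₂ = distance/dt₂ = 2.5060

ω₁ = 1.2379, v₂ = 2.5060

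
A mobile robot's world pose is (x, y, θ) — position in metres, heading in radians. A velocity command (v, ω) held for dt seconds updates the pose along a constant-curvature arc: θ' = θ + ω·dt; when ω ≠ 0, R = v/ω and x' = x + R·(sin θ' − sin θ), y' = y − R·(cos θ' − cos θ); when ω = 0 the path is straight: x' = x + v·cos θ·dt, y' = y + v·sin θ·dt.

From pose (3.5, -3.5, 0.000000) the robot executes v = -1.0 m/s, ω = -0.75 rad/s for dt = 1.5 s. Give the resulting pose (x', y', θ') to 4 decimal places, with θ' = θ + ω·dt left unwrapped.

(2.2970, -2.7416, -1.1250)

θ' = 0.0000 + -0.75·1.5 = -1.1250
R = v/ω = -1.0/-0.75 = 1.3333
x' = 3.5 + 1.3333·(sin -1.1250 − sin 0.0000) = 2.2970
y' = -3.5 − 1.3333·(cos -1.1250 − cos 0.0000) = -2.7416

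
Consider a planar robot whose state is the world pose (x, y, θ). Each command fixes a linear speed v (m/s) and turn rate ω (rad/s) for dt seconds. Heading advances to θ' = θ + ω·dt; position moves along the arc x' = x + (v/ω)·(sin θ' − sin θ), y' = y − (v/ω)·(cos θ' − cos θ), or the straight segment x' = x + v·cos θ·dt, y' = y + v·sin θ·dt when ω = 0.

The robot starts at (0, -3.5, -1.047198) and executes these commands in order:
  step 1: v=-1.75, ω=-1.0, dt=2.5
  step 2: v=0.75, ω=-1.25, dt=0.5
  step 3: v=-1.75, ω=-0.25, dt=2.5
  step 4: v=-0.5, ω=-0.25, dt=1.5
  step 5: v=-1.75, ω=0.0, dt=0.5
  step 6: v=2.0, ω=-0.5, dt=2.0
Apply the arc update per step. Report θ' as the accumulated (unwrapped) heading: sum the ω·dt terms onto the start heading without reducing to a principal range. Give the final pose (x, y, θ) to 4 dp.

(5.4525, -4.2693, -6.1722)

step 1: θ'=-3.5472 (R=1.7500) → pose (2.2061, -1.0170, -3.5472)
step 2: θ'=-4.1722 (R=-0.6000) → pose (1.9282, -0.7743, -4.1722)
step 3: θ'=-4.7972 (R=7.0000) → pose (2.8998, -4.9673, -4.7972)
step 4: θ'=-5.1722 (R=2.0000) → pose (2.6993, -5.6854, -5.1722)
step 5: θ'=-5.1722 (straight) → pose (2.3110, -6.4696, -5.1722)
step 6: θ'=-6.1722 (R=-4.0000) → pose (5.4525, -4.2693, -6.1722)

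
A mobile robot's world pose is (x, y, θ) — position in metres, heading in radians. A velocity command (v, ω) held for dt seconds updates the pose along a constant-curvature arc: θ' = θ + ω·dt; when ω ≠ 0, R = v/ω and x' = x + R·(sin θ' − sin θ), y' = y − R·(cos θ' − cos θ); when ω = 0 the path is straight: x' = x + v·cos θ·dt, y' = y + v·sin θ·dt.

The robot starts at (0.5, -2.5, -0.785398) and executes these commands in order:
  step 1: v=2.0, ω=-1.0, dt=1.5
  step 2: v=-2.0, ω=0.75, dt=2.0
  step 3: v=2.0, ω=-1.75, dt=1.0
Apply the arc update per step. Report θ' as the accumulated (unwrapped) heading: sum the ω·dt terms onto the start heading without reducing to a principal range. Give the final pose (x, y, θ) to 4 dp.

(0.3108, -3.3391, -2.5354)

step 1: θ'=-2.2854 (R=-2.0000) → pose (0.5965, -5.2248, -2.2854)
step 2: θ'=-0.7854 (R=-2.6667) → pose (0.4678, -1.5917, -0.7854)
step 3: θ'=-2.5354 (R=-1.1429) → pose (0.3108, -3.3391, -2.5354)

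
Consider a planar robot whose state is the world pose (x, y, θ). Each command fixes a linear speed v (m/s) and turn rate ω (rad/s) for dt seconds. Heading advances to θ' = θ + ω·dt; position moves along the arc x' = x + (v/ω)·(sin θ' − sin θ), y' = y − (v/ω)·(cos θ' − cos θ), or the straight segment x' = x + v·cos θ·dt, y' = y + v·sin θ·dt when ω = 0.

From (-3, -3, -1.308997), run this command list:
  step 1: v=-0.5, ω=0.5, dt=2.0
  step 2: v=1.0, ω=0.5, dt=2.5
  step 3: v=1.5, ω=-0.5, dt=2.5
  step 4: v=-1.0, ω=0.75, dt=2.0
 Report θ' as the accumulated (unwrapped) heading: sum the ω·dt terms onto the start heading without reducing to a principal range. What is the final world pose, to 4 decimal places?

(0.2556, -1.2638, 1.1910)

step 1: θ'=-0.3090 (R=-1.0000) → pose (-3.6618, -2.3062, -0.3090)
step 2: θ'=0.9410 (R=2.0000) → pose (-1.4373, -1.5789, 0.9410)
step 3: θ'=-0.3090 (R=-3.0000) → pose (1.8994, -0.4879, -0.3090)
step 4: θ'=1.1910 (R=-1.3333) → pose (0.2556, -1.2638, 1.1910)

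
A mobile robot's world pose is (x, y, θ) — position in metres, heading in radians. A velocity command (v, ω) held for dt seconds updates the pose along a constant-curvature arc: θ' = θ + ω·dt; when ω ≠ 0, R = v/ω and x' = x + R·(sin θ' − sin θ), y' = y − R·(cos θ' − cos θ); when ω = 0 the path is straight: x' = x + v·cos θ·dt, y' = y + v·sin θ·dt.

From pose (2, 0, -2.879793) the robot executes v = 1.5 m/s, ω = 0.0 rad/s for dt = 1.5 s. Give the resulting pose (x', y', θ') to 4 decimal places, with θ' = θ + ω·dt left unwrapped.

(-0.1733, -0.5823, -2.8798)

θ' = -2.8798 + 0.0·1.5 = -2.8798
ω = 0 → straight: x' = 2 + 1.5·cos(-2.8798)·1.5 = -0.1733
y' = 0 + 1.5·sin(-2.8798)·1.5 = -0.5823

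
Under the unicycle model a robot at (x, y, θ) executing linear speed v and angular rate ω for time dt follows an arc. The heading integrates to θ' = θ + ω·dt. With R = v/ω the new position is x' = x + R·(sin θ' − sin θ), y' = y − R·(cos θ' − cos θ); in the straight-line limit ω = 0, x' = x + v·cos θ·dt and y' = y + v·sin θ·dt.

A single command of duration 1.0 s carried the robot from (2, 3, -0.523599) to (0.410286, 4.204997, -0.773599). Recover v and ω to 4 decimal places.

v = -2.0000, ω = -0.2500

Δθ = -0.773599 − -0.523599 = -0.250000
ω = Δθ/dt = -0.250000/1.0 = -0.2500
R = Δx/(sin θ' − sin θ) = 8.0000
v = R·ω = 8.0000·-0.2500 = -2.0000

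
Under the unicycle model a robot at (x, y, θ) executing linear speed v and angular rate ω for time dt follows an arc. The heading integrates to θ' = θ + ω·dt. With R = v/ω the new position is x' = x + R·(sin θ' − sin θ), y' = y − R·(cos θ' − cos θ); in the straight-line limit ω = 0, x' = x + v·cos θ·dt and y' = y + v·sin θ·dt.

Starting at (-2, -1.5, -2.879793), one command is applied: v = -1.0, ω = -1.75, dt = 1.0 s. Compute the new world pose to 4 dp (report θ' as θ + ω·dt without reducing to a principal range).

θ' = -2.8798 + -1.75·1.0 = -4.6298
R = v/ω = -1.0/-1.75 = 0.5714
x' = -2 + 0.5714·(sin -4.6298 − sin -2.8798) = -1.2826
y' = -1.5 − 0.5714·(cos -4.6298 − cos -2.8798) = -2.0048

(-1.2826, -2.0048, -4.6298)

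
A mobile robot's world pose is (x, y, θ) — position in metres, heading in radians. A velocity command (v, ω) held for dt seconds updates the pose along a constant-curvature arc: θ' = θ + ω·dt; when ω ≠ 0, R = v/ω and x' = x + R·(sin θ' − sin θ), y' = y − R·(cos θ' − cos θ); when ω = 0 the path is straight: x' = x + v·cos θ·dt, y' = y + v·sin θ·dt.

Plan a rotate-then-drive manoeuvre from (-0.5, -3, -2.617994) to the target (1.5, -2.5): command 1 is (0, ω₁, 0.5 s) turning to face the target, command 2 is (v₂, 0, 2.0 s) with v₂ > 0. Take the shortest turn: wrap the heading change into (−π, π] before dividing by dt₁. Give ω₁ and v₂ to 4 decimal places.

heading to target = atan2(-2.5−-3, 1.5−-0.5) = 0.2450
Δθ = wrap(0.2450 − -2.6180) = 2.8630; ω₁ = Δθ/dt₁ = 5.7259
distance = √((1.5−-0.5)² + (-2.5−-3)²) = 2.0616; v₂ = distance/dt₂ = 1.0308

ω₁ = 5.7259, v₂ = 1.0308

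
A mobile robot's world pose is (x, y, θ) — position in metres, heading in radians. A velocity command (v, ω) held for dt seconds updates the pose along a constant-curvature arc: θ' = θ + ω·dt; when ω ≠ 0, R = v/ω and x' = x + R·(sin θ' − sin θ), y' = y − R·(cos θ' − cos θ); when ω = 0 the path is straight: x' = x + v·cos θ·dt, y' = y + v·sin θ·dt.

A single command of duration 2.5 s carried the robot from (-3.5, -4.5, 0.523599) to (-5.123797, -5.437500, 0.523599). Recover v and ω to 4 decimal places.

Δθ = 0.523599 − 0.523599 = 0.000000
ω = Δθ/dt = 0.000000/2.5 = 0.0000
ω = 0 → v = (Δx·cos θ + Δy·sin θ)/dt = -0.7500

v = -0.7500, ω = 0.0000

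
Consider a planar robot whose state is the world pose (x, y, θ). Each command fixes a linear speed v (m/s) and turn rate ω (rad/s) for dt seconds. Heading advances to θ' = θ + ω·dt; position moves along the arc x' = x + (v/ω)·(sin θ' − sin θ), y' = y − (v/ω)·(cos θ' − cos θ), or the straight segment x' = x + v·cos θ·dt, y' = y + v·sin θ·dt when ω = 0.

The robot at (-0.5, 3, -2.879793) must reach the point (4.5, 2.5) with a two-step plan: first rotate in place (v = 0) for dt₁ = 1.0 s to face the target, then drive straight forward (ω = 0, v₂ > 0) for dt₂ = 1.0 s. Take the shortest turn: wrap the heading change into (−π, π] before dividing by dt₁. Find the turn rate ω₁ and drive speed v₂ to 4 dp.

ω₁ = 2.7801, v₂ = 5.0249

heading to target = atan2(2.5−3, 4.5−-0.5) = -0.0997
Δθ = wrap(-0.0997 − -2.8798) = 2.7801; ω₁ = Δθ/dt₁ = 2.7801
distance = √((4.5−-0.5)² + (2.5−3)²) = 5.0249; v₂ = distance/dt₂ = 5.0249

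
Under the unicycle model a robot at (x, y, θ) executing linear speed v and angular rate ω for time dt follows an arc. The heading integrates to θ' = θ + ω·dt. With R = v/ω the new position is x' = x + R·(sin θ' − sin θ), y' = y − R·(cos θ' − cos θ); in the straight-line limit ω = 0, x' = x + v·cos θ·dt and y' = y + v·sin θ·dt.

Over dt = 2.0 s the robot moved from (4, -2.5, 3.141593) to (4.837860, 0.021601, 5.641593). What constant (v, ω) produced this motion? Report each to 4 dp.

v = -1.7500, ω = 1.2500

Δθ = 5.641593 − 3.141593 = 2.500000
ω = Δθ/dt = 2.500000/2.0 = 1.2500
R = −Δy/(cos θ' − cos θ) = -1.4000
v = R·ω = -1.4000·1.2500 = -1.7500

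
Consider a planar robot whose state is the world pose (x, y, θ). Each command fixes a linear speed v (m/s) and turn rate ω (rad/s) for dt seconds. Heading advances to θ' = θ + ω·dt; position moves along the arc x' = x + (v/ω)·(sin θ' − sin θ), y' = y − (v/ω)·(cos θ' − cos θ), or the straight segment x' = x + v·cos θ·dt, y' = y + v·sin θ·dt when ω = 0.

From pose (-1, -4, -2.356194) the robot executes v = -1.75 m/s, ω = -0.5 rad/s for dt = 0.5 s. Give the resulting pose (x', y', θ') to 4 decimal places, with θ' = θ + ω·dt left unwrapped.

θ' = -2.3562 + -0.5·0.5 = -2.6062
R = v/ω = -1.75/-0.5 = 3.5000
x' = -1 + 3.5000·(sin -2.6062 − sin -2.3562) = -0.3108
y' = -4 − 3.5000·(cos -2.6062 − cos -2.3562) = -3.4646

(-0.3108, -3.4646, -2.6062)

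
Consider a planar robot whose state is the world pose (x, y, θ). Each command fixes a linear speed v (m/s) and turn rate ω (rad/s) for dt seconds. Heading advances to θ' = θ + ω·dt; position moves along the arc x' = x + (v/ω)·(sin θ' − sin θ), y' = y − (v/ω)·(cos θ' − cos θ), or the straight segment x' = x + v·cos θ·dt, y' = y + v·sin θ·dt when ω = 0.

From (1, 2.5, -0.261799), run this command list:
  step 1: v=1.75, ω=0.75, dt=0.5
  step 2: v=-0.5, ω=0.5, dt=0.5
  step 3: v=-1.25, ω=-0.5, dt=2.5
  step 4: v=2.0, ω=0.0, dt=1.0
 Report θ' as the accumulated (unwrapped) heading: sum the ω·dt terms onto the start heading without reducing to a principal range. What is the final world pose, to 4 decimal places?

(0.0632, 1.5837, -0.8868)

step 1: θ'=0.1132 (R=2.3333) → pose (1.8675, 2.4354, 0.1132)
step 2: θ'=0.3632 (R=-1.0000) → pose (1.6252, 2.3766, 0.3632)
step 3: θ'=-0.8868 (R=2.5000) → pose (-1.2006, 3.1338, -0.8868)
step 4: θ'=-0.8868 (straight) → pose (0.0632, 1.5837, -0.8868)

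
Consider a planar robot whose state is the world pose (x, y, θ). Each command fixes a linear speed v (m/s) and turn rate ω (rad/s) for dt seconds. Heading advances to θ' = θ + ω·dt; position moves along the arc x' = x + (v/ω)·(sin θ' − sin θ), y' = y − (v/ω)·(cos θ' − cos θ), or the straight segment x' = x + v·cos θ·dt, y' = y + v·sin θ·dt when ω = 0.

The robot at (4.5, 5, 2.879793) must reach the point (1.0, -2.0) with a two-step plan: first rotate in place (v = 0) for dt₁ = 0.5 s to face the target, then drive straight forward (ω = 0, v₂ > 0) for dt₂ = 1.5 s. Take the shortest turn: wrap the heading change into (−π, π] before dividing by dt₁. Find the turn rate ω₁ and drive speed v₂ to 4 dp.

heading to target = atan2(-2−5, 1−4.5) = -2.0344
Δθ = wrap(-2.0344 − 2.8798) = 1.3689; ω₁ = Δθ/dt₁ = 2.7379
distance = √((1−4.5)² + (-2−5)²) = 7.8262; v₂ = distance/dt₂ = 5.2175

ω₁ = 2.7379, v₂ = 5.2175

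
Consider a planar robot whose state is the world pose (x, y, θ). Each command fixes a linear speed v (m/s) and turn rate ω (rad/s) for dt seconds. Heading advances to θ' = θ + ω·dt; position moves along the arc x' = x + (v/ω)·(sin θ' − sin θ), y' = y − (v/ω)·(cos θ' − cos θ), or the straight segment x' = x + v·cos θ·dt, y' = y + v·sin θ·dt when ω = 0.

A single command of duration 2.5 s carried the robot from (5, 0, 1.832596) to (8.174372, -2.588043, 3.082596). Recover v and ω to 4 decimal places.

v = -1.7500, ω = 0.5000

Δθ = 3.082596 − 1.832596 = 1.250000
ω = Δθ/dt = 1.250000/2.5 = 0.5000
R = Δx/(sin θ' − sin θ) = -3.5000
v = R·ω = -3.5000·0.5000 = -1.7500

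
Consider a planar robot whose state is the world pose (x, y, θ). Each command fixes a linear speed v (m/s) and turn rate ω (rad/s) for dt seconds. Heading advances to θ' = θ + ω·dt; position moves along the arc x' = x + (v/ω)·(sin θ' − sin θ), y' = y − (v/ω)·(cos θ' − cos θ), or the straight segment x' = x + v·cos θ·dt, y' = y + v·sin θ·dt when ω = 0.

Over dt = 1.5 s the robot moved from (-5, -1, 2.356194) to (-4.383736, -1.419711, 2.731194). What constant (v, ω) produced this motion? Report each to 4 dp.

v = -0.5000, ω = 0.2500

Δθ = 2.731194 − 2.356194 = 0.375000
ω = Δθ/dt = 0.375000/1.5 = 0.2500
R = Δx/(sin θ' − sin θ) = -2.0000
v = R·ω = -2.0000·0.2500 = -0.5000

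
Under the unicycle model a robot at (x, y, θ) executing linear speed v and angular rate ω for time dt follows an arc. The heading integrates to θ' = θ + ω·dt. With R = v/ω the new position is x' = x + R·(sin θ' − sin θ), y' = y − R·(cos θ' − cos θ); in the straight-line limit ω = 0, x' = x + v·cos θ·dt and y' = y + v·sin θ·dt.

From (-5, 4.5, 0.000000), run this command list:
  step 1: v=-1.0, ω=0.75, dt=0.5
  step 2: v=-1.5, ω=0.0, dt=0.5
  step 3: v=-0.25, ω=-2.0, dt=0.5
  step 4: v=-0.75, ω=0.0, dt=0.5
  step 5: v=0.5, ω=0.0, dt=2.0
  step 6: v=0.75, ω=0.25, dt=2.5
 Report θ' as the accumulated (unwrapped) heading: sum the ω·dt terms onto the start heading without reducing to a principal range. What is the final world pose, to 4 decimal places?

(-4.0430, 3.2148, 0.0000)

step 1: θ'=0.3750 (R=-1.3333) → pose (-5.4884, 4.4073, 0.3750)
step 2: θ'=0.3750 (straight) → pose (-6.1862, 4.1326, 0.3750)
step 3: θ'=-0.6250 (R=0.1250) → pose (-6.3052, 4.1476, -0.6250)
step 4: θ'=-0.6250 (straight) → pose (-6.6093, 4.3670, -0.6250)
step 5: θ'=-0.6250 (straight) → pose (-5.7983, 3.7819, -0.6250)
step 6: θ'=0.0000 (R=3.0000) → pose (-4.0430, 3.2148, 0.0000)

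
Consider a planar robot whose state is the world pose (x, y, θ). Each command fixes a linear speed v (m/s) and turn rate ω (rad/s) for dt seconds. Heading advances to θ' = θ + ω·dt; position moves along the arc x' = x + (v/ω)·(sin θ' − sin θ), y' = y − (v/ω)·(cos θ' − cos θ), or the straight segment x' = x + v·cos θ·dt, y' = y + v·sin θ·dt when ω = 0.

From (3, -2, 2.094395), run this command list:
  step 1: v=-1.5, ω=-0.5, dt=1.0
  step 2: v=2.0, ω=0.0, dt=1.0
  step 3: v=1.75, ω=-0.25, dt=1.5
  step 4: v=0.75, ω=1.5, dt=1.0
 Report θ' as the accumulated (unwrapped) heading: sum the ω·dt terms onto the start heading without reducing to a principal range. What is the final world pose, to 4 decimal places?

(3.5151, 1.7731, 2.7194)

step 1: θ'=1.5944 (R=3.0000) → pose (3.4011, -3.4292, 1.5944)
step 2: θ'=1.5944 (straight) → pose (3.3539, -1.4298, 1.5944)
step 3: θ'=1.2194 (R=-7.0000) → pose (3.7797, 1.1449, 1.2194)
step 4: θ'=2.7194 (R=0.5000) → pose (3.5151, 1.7731, 2.7194)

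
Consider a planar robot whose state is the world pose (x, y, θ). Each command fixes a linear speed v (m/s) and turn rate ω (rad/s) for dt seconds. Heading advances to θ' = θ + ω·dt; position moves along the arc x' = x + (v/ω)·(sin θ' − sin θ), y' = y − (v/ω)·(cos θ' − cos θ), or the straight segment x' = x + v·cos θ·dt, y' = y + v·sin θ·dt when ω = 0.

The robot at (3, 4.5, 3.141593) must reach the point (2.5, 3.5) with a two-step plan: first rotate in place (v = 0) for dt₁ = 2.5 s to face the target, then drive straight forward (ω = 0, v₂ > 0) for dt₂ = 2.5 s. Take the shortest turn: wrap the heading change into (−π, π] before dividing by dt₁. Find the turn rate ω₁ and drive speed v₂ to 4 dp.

ω₁ = 0.4429, v₂ = 0.4472

heading to target = atan2(3.5−4.5, 2.5−3) = -2.0344
Δθ = wrap(-2.0344 − 3.1416) = 1.1071; ω₁ = Δθ/dt₁ = 0.4429
distance = √((2.5−3)² + (3.5−4.5)²) = 1.1180; v₂ = distance/dt₂ = 0.4472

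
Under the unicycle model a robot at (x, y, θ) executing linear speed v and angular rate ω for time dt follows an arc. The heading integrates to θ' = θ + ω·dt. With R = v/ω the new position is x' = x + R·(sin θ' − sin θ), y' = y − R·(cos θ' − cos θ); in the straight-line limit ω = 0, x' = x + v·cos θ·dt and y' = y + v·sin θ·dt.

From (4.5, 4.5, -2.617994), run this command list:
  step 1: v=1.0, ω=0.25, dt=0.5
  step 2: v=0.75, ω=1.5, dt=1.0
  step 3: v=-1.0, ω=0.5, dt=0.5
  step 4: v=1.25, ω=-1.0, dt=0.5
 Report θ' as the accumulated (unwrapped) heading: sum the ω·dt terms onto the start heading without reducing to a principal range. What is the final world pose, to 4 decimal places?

(3.9824, 3.4145, -1.2430)

step 1: θ'=-2.4930 (R=4.0000) → pose (4.0837, 4.2236, -2.4930)
step 2: θ'=-0.9930 (R=0.5000) → pose (3.9669, 3.5521, -0.9930)
step 3: θ'=-0.7430 (R=-2.0000) → pose (3.6446, 3.9326, -0.7430)
step 4: θ'=-1.2430 (R=-1.2500) → pose (3.9824, 3.4145, -1.2430)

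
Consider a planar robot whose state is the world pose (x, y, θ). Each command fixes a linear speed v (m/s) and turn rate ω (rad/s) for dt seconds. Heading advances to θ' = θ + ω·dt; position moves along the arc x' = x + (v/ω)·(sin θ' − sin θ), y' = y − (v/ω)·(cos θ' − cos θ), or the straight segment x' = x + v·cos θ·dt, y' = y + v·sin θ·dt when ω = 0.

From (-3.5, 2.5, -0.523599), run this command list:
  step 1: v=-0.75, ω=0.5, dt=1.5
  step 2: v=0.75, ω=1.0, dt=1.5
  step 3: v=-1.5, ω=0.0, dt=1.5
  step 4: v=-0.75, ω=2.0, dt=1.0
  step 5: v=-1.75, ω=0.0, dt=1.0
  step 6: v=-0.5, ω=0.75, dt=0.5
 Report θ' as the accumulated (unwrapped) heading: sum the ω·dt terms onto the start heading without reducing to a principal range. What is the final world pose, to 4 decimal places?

(-1.4507, 2.1719, 4.1014)

step 1: θ'=0.2264 (R=-1.5000) → pose (-4.5867, 2.6627, 0.2264)
step 2: θ'=1.7264 (R=0.7500) → pose (-4.0141, 3.5098, 1.7264)
step 3: θ'=1.7264 (straight) → pose (-3.6654, 1.2870, 1.7264)
step 4: θ'=3.7264 (R=-0.3750) → pose (-3.0879, 1.0324, 3.7264)
step 5: θ'=3.7264 (straight) → pose (-1.6288, 1.9985, 3.7264)
step 6: θ'=4.1014 (R=-0.6667) → pose (-1.4507, 2.1719, 4.1014)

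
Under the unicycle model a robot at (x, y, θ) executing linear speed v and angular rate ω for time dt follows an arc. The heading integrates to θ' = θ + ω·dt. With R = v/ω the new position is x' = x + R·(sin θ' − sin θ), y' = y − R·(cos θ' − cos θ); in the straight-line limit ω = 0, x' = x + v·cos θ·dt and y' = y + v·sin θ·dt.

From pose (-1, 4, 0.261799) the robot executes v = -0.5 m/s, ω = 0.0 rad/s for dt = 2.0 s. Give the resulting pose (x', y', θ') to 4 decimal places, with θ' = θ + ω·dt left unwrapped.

(-1.9659, 3.7412, 0.2618)

θ' = 0.2618 + 0.0·2.0 = 0.2618
ω = 0 → straight: x' = -1 + -0.5·cos(0.2618)·2.0 = -1.9659
y' = 4 + -0.5·sin(0.2618)·2.0 = 3.7412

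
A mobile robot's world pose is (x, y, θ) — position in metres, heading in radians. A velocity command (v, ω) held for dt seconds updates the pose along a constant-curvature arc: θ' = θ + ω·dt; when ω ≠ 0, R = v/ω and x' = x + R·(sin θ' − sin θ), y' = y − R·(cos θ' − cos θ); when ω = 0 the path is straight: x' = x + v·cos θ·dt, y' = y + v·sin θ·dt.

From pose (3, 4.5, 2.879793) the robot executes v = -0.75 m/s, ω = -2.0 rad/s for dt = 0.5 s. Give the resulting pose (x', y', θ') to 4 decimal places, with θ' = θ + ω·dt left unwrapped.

(3.2602, 4.2518, 1.8798)

θ' = 2.8798 + -2.0·0.5 = 1.8798
R = v/ω = -0.75/-2.0 = 0.3750
x' = 3 + 0.3750·(sin 1.8798 − sin 2.8798) = 3.2602
y' = 4.5 − 0.3750·(cos 1.8798 − cos 2.8798) = 4.2518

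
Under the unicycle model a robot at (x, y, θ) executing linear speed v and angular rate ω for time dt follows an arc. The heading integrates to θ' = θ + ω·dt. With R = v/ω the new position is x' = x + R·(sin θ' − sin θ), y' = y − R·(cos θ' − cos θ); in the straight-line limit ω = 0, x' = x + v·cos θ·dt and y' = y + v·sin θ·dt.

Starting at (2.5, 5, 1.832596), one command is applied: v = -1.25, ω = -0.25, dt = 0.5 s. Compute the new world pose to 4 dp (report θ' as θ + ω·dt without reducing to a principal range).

(2.6237, 4.3878, 1.7076)

θ' = 1.8326 + -0.25·0.5 = 1.7076
R = v/ω = -1.25/-0.25 = 5.0000
x' = 2.5 + 5.0000·(sin 1.7076 − sin 1.8326) = 2.6237
y' = 5 − 5.0000·(cos 1.7076 − cos 1.8326) = 4.3878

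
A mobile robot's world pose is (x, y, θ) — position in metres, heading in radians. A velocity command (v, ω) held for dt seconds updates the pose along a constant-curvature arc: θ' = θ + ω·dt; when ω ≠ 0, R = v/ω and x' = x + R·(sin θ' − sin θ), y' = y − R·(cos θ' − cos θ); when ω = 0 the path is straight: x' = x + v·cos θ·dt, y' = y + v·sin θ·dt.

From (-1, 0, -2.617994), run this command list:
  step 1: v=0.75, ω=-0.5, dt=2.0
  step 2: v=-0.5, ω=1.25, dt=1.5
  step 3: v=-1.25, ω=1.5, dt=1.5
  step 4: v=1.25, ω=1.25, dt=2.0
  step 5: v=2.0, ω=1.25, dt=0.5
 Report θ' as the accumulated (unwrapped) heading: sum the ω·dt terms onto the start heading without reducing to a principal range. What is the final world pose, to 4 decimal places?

(-4.4057, 2.8153, 3.6320)

step 1: θ'=-3.6180 (R=-1.5000) → pose (-2.4379, -0.0339, -3.6180)
step 2: θ'=-1.7430 (R=-0.4000) → pose (-1.8604, 0.2530, -1.7430)
step 3: θ'=0.5070 (R=-0.8333) → pose (-3.0860, 1.1243, 0.5070)
step 4: θ'=3.0070 (R=1.0000) → pose (-3.4374, 2.9894, 3.0070)
step 5: θ'=3.6320 (R=1.6000) → pose (-4.4057, 2.8153, 3.6320)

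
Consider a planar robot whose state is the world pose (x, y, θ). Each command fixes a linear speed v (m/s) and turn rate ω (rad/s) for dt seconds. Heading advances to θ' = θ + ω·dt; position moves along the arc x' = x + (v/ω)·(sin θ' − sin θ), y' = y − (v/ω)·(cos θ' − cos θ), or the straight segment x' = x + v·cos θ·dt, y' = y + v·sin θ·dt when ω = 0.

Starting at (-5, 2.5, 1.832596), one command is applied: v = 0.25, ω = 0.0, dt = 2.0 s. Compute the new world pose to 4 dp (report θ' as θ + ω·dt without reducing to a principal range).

θ' = 1.8326 + 0.0·2.0 = 1.8326
ω = 0 → straight: x' = -5 + 0.25·cos(1.8326)·2.0 = -5.1294
y' = 2.5 + 0.25·sin(1.8326)·2.0 = 2.9830

(-5.1294, 2.9830, 1.8326)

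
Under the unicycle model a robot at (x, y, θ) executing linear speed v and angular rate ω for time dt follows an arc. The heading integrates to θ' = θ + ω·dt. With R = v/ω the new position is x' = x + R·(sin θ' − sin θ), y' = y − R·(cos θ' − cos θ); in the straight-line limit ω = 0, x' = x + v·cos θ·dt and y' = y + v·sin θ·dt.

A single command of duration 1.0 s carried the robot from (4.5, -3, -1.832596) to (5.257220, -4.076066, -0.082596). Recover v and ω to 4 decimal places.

Δθ = -0.082596 − -1.832596 = 1.750000
ω = Δθ/dt = 1.750000/1.0 = 1.7500
R = −Δy/(cos θ' − cos θ) = 0.8571
v = R·ω = 0.8571·1.7500 = 1.5000

v = 1.5000, ω = 1.7500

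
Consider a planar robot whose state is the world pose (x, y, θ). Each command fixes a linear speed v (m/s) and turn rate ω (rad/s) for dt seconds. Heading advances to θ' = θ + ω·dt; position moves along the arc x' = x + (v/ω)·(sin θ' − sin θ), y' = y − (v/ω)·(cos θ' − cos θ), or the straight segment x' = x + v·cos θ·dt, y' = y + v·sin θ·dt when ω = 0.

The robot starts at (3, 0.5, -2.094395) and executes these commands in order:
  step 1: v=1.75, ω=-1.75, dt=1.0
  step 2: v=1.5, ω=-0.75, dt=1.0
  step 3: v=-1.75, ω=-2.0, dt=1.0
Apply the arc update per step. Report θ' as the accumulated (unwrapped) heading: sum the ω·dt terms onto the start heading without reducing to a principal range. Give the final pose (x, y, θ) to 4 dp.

(-0.3426, 0.5916, -6.5944)

step 1: θ'=-3.8444 (R=-1.0000) → pose (1.4876, 0.2370, -3.8444)
step 2: θ'=-4.5944 (R=-2.0000) → pose (0.7942, 1.5276, -4.5944)
step 3: θ'=-6.5944 (R=0.8750) → pose (-0.3426, 0.5916, -6.5944)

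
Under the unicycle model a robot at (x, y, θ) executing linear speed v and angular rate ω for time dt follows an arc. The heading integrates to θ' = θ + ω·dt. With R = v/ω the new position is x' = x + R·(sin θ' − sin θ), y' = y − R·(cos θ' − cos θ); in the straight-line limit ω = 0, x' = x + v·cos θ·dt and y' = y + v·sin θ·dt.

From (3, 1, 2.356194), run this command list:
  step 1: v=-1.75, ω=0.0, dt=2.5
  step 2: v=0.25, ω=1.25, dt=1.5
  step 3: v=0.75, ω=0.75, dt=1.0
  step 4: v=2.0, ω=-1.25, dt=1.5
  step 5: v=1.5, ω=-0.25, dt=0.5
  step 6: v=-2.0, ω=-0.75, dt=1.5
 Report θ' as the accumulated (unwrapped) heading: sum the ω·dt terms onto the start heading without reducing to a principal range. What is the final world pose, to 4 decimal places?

step 1: θ'=2.3562 (straight) → pose (6.0936, -2.0936, 2.3562)
step 2: θ'=4.2312 (R=0.2000) → pose (5.7749, -2.1424, 4.2312)
step 3: θ'=4.9812 (R=1.0000) → pose (5.6972, -2.8709, 4.9812)
step 4: θ'=3.1062 (R=-1.6000) → pose (4.0981, -4.8948, 3.1062)
step 5: θ'=2.9812 (R=-6.0000) → pose (3.3521, -4.8215, 2.9812)
step 6: θ'=1.8562 (R=2.6667) → pose (5.4850, -6.7032, 1.8562)

(5.4850, -6.7032, 1.8562)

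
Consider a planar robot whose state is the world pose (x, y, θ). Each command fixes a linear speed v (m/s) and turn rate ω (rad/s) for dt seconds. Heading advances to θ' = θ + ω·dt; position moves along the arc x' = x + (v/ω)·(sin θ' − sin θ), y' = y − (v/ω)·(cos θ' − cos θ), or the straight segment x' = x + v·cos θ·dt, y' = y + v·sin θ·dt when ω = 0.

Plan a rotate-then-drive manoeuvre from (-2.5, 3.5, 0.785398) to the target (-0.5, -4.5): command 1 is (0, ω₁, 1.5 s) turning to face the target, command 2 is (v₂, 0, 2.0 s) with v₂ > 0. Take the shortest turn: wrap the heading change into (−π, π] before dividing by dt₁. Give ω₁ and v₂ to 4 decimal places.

heading to target = atan2(-4.5−3.5, -0.5−-2.5) = -1.3258
Δθ = wrap(-1.3258 − 0.7854) = -2.1112; ω₁ = Δθ/dt₁ = -1.4075
distance = √((-0.5−-2.5)² + (-4.5−3.5)²) = 8.2462; v₂ = distance/dt₂ = 4.1231

ω₁ = -1.4075, v₂ = 4.1231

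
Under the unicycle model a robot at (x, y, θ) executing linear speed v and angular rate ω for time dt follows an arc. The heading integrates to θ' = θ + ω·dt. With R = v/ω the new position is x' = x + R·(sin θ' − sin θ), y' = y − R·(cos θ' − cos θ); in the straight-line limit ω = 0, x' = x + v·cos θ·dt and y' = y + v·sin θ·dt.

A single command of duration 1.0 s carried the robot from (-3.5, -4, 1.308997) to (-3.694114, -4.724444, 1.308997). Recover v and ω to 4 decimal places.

Δθ = 1.308997 − 1.308997 = 0.000000
ω = Δθ/dt = 0.000000/1.0 = 0.0000
ω = 0 → v = (Δx·cos θ + Δy·sin θ)/dt = -0.7500

v = -0.7500, ω = 0.0000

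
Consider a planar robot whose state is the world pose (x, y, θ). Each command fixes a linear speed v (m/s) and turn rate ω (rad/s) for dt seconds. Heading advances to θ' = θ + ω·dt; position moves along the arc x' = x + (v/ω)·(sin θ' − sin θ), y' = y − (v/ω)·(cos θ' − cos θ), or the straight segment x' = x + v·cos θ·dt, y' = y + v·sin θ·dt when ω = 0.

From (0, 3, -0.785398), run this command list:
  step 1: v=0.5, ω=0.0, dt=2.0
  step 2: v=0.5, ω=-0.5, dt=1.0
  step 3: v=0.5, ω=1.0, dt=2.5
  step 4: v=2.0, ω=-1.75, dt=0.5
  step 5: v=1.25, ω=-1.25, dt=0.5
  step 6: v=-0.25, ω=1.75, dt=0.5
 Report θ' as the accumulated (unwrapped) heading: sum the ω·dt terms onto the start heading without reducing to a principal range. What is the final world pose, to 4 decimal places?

step 1: θ'=-0.7854 (straight) → pose (0.7071, 2.2929, -0.7854)
step 2: θ'=-1.2854 (R=-1.0000) → pose (0.9595, 1.8673, -1.2854)
step 3: θ'=1.2146 (R=0.5000) → pose (1.9079, 1.8337, 1.2146)
step 4: θ'=0.3396 (R=-1.1429) → pose (2.5984, 2.5128, 0.3396)
step 5: θ'=-0.2854 (R=-1.0000) → pose (3.2130, 2.5295, -0.2854)
step 6: θ'=0.5896 (R=-0.1429) → pose (3.0934, 2.5111, 0.5896)

(3.0934, 2.5111, 0.5896)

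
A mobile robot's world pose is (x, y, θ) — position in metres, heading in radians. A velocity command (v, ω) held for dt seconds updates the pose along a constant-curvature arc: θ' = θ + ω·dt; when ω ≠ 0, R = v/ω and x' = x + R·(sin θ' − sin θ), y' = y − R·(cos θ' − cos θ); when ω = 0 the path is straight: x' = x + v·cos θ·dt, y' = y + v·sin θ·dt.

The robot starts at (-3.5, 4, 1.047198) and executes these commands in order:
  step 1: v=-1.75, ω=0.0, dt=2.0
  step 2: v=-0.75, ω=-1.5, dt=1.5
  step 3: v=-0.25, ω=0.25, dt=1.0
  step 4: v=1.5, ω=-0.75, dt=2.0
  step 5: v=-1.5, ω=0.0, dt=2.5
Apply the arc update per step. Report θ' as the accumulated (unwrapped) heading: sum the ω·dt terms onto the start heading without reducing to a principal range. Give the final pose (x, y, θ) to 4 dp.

(-3.7314, 0.9394, -2.4528)

step 1: θ'=1.0472 (straight) → pose (-5.2500, 0.9689, 1.0472)
step 2: θ'=-1.2028 (R=0.5000) → pose (-6.1495, 1.0390, -1.2028)
step 3: θ'=-0.9528 (R=-1.0000) → pose (-6.2675, 1.2587, -0.9528)
step 4: θ'=-2.4528 (R=-2.0000) → pose (-6.6264, -1.4441, -2.4528)
step 5: θ'=-2.4528 (straight) → pose (-3.7314, 0.9394, -2.4528)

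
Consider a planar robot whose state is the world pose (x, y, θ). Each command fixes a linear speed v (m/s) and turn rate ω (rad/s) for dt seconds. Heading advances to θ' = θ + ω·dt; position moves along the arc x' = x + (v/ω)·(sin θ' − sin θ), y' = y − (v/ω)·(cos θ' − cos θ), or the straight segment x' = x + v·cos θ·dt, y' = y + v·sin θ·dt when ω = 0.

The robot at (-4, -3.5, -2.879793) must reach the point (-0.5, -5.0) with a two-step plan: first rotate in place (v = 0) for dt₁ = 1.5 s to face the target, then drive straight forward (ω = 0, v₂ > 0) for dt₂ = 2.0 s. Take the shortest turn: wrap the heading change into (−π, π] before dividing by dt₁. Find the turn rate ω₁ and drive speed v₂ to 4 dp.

ω₁ = 1.6499, v₂ = 1.9039

heading to target = atan2(-5−-3.5, -0.5−-4) = -0.4049
Δθ = wrap(-0.4049 − -2.8798) = 2.4749; ω₁ = Δθ/dt₁ = 1.6499
distance = √((-0.5−-4)² + (-5−-3.5)²) = 3.8079; v₂ = distance/dt₂ = 1.9039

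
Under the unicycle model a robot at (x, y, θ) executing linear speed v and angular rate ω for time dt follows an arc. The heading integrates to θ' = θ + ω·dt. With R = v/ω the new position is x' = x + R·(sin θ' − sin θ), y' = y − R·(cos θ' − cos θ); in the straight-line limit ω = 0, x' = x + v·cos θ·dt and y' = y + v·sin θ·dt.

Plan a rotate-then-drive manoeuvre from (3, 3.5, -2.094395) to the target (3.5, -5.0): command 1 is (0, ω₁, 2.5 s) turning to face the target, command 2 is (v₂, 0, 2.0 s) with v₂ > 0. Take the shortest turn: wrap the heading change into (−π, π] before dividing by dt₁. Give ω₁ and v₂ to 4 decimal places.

ω₁ = 0.2329, v₂ = 4.2573

heading to target = atan2(-5−3.5, 3.5−3) = -1.5120
Δθ = wrap(-1.5120 − -2.0944) = 0.5824; ω₁ = Δθ/dt₁ = 0.2329
distance = √((3.5−3)² + (-5−3.5)²) = 8.5147; v₂ = distance/dt₂ = 4.2573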